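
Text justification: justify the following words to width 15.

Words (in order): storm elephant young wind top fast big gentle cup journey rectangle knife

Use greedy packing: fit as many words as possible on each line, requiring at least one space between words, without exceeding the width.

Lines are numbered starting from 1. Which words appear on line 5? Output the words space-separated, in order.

Answer: rectangle knife

Derivation:
Line 1: ['storm', 'elephant'] (min_width=14, slack=1)
Line 2: ['young', 'wind', 'top'] (min_width=14, slack=1)
Line 3: ['fast', 'big', 'gentle'] (min_width=15, slack=0)
Line 4: ['cup', 'journey'] (min_width=11, slack=4)
Line 5: ['rectangle', 'knife'] (min_width=15, slack=0)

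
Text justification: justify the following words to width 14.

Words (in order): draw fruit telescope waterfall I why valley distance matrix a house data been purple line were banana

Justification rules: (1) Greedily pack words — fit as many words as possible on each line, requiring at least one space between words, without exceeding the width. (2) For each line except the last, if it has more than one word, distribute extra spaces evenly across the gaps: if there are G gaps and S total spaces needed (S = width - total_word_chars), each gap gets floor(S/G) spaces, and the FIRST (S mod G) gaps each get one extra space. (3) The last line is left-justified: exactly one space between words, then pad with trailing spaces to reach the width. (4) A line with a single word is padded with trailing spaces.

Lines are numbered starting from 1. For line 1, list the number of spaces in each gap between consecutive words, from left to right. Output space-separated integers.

Line 1: ['draw', 'fruit'] (min_width=10, slack=4)
Line 2: ['telescope'] (min_width=9, slack=5)
Line 3: ['waterfall', 'I'] (min_width=11, slack=3)
Line 4: ['why', 'valley'] (min_width=10, slack=4)
Line 5: ['distance'] (min_width=8, slack=6)
Line 6: ['matrix', 'a', 'house'] (min_width=14, slack=0)
Line 7: ['data', 'been'] (min_width=9, slack=5)
Line 8: ['purple', 'line'] (min_width=11, slack=3)
Line 9: ['were', 'banana'] (min_width=11, slack=3)

Answer: 5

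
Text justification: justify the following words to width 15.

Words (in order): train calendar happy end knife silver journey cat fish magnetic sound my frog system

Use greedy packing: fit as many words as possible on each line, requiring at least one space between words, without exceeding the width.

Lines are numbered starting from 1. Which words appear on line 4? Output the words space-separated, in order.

Line 1: ['train', 'calendar'] (min_width=14, slack=1)
Line 2: ['happy', 'end', 'knife'] (min_width=15, slack=0)
Line 3: ['silver', 'journey'] (min_width=14, slack=1)
Line 4: ['cat', 'fish'] (min_width=8, slack=7)
Line 5: ['magnetic', 'sound'] (min_width=14, slack=1)
Line 6: ['my', 'frog', 'system'] (min_width=14, slack=1)

Answer: cat fish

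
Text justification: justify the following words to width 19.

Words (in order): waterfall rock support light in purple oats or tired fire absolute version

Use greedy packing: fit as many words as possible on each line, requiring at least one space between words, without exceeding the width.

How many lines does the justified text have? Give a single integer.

Line 1: ['waterfall', 'rock'] (min_width=14, slack=5)
Line 2: ['support', 'light', 'in'] (min_width=16, slack=3)
Line 3: ['purple', 'oats', 'or'] (min_width=14, slack=5)
Line 4: ['tired', 'fire', 'absolute'] (min_width=19, slack=0)
Line 5: ['version'] (min_width=7, slack=12)
Total lines: 5

Answer: 5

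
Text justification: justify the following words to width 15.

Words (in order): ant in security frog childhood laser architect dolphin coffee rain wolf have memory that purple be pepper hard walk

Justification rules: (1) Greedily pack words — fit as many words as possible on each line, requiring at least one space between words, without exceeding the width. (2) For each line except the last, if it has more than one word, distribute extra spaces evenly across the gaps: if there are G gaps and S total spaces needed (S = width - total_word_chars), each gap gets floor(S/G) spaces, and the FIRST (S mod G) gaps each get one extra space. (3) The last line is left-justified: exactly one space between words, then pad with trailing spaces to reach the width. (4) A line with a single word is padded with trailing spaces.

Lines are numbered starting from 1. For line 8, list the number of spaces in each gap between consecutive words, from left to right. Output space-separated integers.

Answer: 5

Derivation:
Line 1: ['ant', 'in', 'security'] (min_width=15, slack=0)
Line 2: ['frog', 'childhood'] (min_width=14, slack=1)
Line 3: ['laser', 'architect'] (min_width=15, slack=0)
Line 4: ['dolphin', 'coffee'] (min_width=14, slack=1)
Line 5: ['rain', 'wolf', 'have'] (min_width=14, slack=1)
Line 6: ['memory', 'that'] (min_width=11, slack=4)
Line 7: ['purple', 'be'] (min_width=9, slack=6)
Line 8: ['pepper', 'hard'] (min_width=11, slack=4)
Line 9: ['walk'] (min_width=4, slack=11)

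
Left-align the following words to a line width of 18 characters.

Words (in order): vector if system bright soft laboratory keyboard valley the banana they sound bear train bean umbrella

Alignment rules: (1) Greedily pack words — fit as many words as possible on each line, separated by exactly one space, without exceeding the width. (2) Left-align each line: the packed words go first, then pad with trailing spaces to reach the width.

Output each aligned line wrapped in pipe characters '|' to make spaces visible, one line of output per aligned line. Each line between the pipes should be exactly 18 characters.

Line 1: ['vector', 'if', 'system'] (min_width=16, slack=2)
Line 2: ['bright', 'soft'] (min_width=11, slack=7)
Line 3: ['laboratory'] (min_width=10, slack=8)
Line 4: ['keyboard', 'valley'] (min_width=15, slack=3)
Line 5: ['the', 'banana', 'they'] (min_width=15, slack=3)
Line 6: ['sound', 'bear', 'train'] (min_width=16, slack=2)
Line 7: ['bean', 'umbrella'] (min_width=13, slack=5)

Answer: |vector if system  |
|bright soft       |
|laboratory        |
|keyboard valley   |
|the banana they   |
|sound bear train  |
|bean umbrella     |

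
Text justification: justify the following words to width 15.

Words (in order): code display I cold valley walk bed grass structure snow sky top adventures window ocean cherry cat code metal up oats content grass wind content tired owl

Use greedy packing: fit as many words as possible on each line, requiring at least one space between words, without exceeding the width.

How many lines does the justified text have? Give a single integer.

Answer: 12

Derivation:
Line 1: ['code', 'display', 'I'] (min_width=14, slack=1)
Line 2: ['cold', 'valley'] (min_width=11, slack=4)
Line 3: ['walk', 'bed', 'grass'] (min_width=14, slack=1)
Line 4: ['structure', 'snow'] (min_width=14, slack=1)
Line 5: ['sky', 'top'] (min_width=7, slack=8)
Line 6: ['adventures'] (min_width=10, slack=5)
Line 7: ['window', 'ocean'] (min_width=12, slack=3)
Line 8: ['cherry', 'cat', 'code'] (min_width=15, slack=0)
Line 9: ['metal', 'up', 'oats'] (min_width=13, slack=2)
Line 10: ['content', 'grass'] (min_width=13, slack=2)
Line 11: ['wind', 'content'] (min_width=12, slack=3)
Line 12: ['tired', 'owl'] (min_width=9, slack=6)
Total lines: 12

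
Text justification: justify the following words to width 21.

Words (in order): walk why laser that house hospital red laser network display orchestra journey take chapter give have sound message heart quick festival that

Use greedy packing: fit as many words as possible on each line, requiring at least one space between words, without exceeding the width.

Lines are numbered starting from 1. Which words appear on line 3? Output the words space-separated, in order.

Line 1: ['walk', 'why', 'laser', 'that'] (min_width=19, slack=2)
Line 2: ['house', 'hospital', 'red'] (min_width=18, slack=3)
Line 3: ['laser', 'network', 'display'] (min_width=21, slack=0)
Line 4: ['orchestra', 'journey'] (min_width=17, slack=4)
Line 5: ['take', 'chapter', 'give'] (min_width=17, slack=4)
Line 6: ['have', 'sound', 'message'] (min_width=18, slack=3)
Line 7: ['heart', 'quick', 'festival'] (min_width=20, slack=1)
Line 8: ['that'] (min_width=4, slack=17)

Answer: laser network display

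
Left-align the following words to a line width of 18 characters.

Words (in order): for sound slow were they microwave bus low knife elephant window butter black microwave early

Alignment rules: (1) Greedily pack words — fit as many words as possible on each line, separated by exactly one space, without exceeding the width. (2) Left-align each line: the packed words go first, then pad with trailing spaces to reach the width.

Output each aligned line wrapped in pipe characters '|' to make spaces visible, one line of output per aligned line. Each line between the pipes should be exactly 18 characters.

Answer: |for sound slow    |
|were they         |
|microwave bus low |
|knife elephant    |
|window butter     |
|black microwave   |
|early             |

Derivation:
Line 1: ['for', 'sound', 'slow'] (min_width=14, slack=4)
Line 2: ['were', 'they'] (min_width=9, slack=9)
Line 3: ['microwave', 'bus', 'low'] (min_width=17, slack=1)
Line 4: ['knife', 'elephant'] (min_width=14, slack=4)
Line 5: ['window', 'butter'] (min_width=13, slack=5)
Line 6: ['black', 'microwave'] (min_width=15, slack=3)
Line 7: ['early'] (min_width=5, slack=13)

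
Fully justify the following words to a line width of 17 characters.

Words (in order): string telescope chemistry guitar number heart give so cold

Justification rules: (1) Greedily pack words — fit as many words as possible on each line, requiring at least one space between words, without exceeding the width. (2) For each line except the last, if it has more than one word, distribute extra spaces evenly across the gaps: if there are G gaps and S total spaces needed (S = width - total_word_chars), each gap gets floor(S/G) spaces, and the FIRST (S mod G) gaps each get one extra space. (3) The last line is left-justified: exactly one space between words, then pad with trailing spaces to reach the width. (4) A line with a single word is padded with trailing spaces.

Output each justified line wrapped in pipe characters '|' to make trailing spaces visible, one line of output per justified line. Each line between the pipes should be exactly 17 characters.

Answer: |string  telescope|
|chemistry  guitar|
|number heart give|
|so cold          |

Derivation:
Line 1: ['string', 'telescope'] (min_width=16, slack=1)
Line 2: ['chemistry', 'guitar'] (min_width=16, slack=1)
Line 3: ['number', 'heart', 'give'] (min_width=17, slack=0)
Line 4: ['so', 'cold'] (min_width=7, slack=10)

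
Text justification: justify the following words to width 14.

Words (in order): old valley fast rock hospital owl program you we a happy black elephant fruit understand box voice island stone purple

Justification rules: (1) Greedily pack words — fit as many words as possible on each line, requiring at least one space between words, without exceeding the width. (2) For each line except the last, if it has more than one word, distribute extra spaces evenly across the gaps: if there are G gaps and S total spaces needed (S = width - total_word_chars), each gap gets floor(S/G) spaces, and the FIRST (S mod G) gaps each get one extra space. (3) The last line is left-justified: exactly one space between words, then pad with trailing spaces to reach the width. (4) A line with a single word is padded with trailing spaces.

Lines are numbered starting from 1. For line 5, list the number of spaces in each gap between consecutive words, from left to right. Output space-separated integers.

Line 1: ['old', 'valley'] (min_width=10, slack=4)
Line 2: ['fast', 'rock'] (min_width=9, slack=5)
Line 3: ['hospital', 'owl'] (min_width=12, slack=2)
Line 4: ['program', 'you', 'we'] (min_width=14, slack=0)
Line 5: ['a', 'happy', 'black'] (min_width=13, slack=1)
Line 6: ['elephant', 'fruit'] (min_width=14, slack=0)
Line 7: ['understand', 'box'] (min_width=14, slack=0)
Line 8: ['voice', 'island'] (min_width=12, slack=2)
Line 9: ['stone', 'purple'] (min_width=12, slack=2)

Answer: 2 1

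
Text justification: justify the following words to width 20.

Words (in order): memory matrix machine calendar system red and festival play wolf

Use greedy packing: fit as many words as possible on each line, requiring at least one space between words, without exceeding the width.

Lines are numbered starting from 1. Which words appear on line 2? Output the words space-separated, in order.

Answer: machine calendar

Derivation:
Line 1: ['memory', 'matrix'] (min_width=13, slack=7)
Line 2: ['machine', 'calendar'] (min_width=16, slack=4)
Line 3: ['system', 'red', 'and'] (min_width=14, slack=6)
Line 4: ['festival', 'play', 'wolf'] (min_width=18, slack=2)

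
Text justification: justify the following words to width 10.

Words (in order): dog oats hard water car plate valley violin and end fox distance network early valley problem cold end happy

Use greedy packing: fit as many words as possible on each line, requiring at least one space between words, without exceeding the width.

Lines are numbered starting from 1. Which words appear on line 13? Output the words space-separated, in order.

Answer: happy

Derivation:
Line 1: ['dog', 'oats'] (min_width=8, slack=2)
Line 2: ['hard', 'water'] (min_width=10, slack=0)
Line 3: ['car', 'plate'] (min_width=9, slack=1)
Line 4: ['valley'] (min_width=6, slack=4)
Line 5: ['violin', 'and'] (min_width=10, slack=0)
Line 6: ['end', 'fox'] (min_width=7, slack=3)
Line 7: ['distance'] (min_width=8, slack=2)
Line 8: ['network'] (min_width=7, slack=3)
Line 9: ['early'] (min_width=5, slack=5)
Line 10: ['valley'] (min_width=6, slack=4)
Line 11: ['problem'] (min_width=7, slack=3)
Line 12: ['cold', 'end'] (min_width=8, slack=2)
Line 13: ['happy'] (min_width=5, slack=5)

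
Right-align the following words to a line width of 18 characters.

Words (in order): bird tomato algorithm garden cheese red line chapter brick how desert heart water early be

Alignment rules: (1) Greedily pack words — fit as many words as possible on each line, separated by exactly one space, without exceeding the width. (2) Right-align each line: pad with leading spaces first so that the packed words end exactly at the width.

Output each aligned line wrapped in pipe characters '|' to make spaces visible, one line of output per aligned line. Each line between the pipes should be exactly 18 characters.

Line 1: ['bird', 'tomato'] (min_width=11, slack=7)
Line 2: ['algorithm', 'garden'] (min_width=16, slack=2)
Line 3: ['cheese', 'red', 'line'] (min_width=15, slack=3)
Line 4: ['chapter', 'brick', 'how'] (min_width=17, slack=1)
Line 5: ['desert', 'heart', 'water'] (min_width=18, slack=0)
Line 6: ['early', 'be'] (min_width=8, slack=10)

Answer: |       bird tomato|
|  algorithm garden|
|   cheese red line|
| chapter brick how|
|desert heart water|
|          early be|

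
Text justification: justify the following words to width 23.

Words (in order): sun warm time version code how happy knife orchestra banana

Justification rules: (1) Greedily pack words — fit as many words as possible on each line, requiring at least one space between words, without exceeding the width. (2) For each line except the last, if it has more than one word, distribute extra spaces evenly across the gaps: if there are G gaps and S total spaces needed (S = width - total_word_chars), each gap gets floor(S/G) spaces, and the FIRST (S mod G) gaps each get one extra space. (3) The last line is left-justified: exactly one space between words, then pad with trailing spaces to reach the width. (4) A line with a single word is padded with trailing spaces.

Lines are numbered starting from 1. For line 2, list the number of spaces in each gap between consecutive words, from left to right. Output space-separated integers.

Line 1: ['sun', 'warm', 'time', 'version'] (min_width=21, slack=2)
Line 2: ['code', 'how', 'happy', 'knife'] (min_width=20, slack=3)
Line 3: ['orchestra', 'banana'] (min_width=16, slack=7)

Answer: 2 2 2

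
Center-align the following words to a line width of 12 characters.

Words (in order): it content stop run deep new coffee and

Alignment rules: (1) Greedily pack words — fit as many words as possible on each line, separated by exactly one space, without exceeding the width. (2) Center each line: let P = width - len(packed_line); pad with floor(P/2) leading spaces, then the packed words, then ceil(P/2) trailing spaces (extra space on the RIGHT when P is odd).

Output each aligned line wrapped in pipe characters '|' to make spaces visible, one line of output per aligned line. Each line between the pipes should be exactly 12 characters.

Line 1: ['it', 'content'] (min_width=10, slack=2)
Line 2: ['stop', 'run'] (min_width=8, slack=4)
Line 3: ['deep', 'new'] (min_width=8, slack=4)
Line 4: ['coffee', 'and'] (min_width=10, slack=2)

Answer: | it content |
|  stop run  |
|  deep new  |
| coffee and |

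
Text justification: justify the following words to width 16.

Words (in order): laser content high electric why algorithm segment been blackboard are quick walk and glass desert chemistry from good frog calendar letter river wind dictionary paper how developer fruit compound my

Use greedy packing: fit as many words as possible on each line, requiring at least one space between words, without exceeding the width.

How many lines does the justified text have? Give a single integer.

Answer: 15

Derivation:
Line 1: ['laser', 'content'] (min_width=13, slack=3)
Line 2: ['high', 'electric'] (min_width=13, slack=3)
Line 3: ['why', 'algorithm'] (min_width=13, slack=3)
Line 4: ['segment', 'been'] (min_width=12, slack=4)
Line 5: ['blackboard', 'are'] (min_width=14, slack=2)
Line 6: ['quick', 'walk', 'and'] (min_width=14, slack=2)
Line 7: ['glass', 'desert'] (min_width=12, slack=4)
Line 8: ['chemistry', 'from'] (min_width=14, slack=2)
Line 9: ['good', 'frog'] (min_width=9, slack=7)
Line 10: ['calendar', 'letter'] (min_width=15, slack=1)
Line 11: ['river', 'wind'] (min_width=10, slack=6)
Line 12: ['dictionary', 'paper'] (min_width=16, slack=0)
Line 13: ['how', 'developer'] (min_width=13, slack=3)
Line 14: ['fruit', 'compound'] (min_width=14, slack=2)
Line 15: ['my'] (min_width=2, slack=14)
Total lines: 15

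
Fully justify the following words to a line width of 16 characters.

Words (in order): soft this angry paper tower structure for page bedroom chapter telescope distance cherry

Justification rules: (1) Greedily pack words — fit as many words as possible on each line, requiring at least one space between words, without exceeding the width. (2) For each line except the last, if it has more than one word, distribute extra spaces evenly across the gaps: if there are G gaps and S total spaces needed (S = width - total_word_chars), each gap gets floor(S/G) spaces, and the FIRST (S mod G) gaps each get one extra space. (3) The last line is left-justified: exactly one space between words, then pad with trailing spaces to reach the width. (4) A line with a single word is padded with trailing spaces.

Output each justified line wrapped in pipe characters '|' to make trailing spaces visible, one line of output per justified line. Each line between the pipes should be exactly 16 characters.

Answer: |soft  this angry|
|paper      tower|
|structure    for|
|page     bedroom|
|chapter         |
|telescope       |
|distance cherry |

Derivation:
Line 1: ['soft', 'this', 'angry'] (min_width=15, slack=1)
Line 2: ['paper', 'tower'] (min_width=11, slack=5)
Line 3: ['structure', 'for'] (min_width=13, slack=3)
Line 4: ['page', 'bedroom'] (min_width=12, slack=4)
Line 5: ['chapter'] (min_width=7, slack=9)
Line 6: ['telescope'] (min_width=9, slack=7)
Line 7: ['distance', 'cherry'] (min_width=15, slack=1)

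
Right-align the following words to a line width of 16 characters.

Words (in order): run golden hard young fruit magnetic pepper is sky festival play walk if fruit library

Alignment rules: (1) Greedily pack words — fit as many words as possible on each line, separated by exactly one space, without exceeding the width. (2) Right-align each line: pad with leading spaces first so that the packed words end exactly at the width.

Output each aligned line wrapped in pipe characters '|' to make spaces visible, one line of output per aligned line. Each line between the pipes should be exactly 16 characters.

Line 1: ['run', 'golden', 'hard'] (min_width=15, slack=1)
Line 2: ['young', 'fruit'] (min_width=11, slack=5)
Line 3: ['magnetic', 'pepper'] (min_width=15, slack=1)
Line 4: ['is', 'sky', 'festival'] (min_width=15, slack=1)
Line 5: ['play', 'walk', 'if'] (min_width=12, slack=4)
Line 6: ['fruit', 'library'] (min_width=13, slack=3)

Answer: | run golden hard|
|     young fruit|
| magnetic pepper|
| is sky festival|
|    play walk if|
|   fruit library|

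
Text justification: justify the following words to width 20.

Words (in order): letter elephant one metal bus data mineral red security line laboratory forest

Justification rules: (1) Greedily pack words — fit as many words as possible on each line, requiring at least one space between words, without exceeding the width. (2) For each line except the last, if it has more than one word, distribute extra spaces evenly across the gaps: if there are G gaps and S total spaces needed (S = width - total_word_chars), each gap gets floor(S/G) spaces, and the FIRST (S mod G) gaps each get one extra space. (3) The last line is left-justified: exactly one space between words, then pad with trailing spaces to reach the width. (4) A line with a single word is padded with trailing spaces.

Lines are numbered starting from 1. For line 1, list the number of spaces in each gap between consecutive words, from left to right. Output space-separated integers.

Line 1: ['letter', 'elephant', 'one'] (min_width=19, slack=1)
Line 2: ['metal', 'bus', 'data'] (min_width=14, slack=6)
Line 3: ['mineral', 'red', 'security'] (min_width=20, slack=0)
Line 4: ['line', 'laboratory'] (min_width=15, slack=5)
Line 5: ['forest'] (min_width=6, slack=14)

Answer: 2 1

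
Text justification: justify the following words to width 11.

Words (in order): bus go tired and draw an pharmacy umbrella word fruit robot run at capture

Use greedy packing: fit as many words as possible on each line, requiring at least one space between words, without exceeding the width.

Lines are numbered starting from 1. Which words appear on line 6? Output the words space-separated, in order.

Answer: word fruit

Derivation:
Line 1: ['bus', 'go'] (min_width=6, slack=5)
Line 2: ['tired', 'and'] (min_width=9, slack=2)
Line 3: ['draw', 'an'] (min_width=7, slack=4)
Line 4: ['pharmacy'] (min_width=8, slack=3)
Line 5: ['umbrella'] (min_width=8, slack=3)
Line 6: ['word', 'fruit'] (min_width=10, slack=1)
Line 7: ['robot', 'run'] (min_width=9, slack=2)
Line 8: ['at', 'capture'] (min_width=10, slack=1)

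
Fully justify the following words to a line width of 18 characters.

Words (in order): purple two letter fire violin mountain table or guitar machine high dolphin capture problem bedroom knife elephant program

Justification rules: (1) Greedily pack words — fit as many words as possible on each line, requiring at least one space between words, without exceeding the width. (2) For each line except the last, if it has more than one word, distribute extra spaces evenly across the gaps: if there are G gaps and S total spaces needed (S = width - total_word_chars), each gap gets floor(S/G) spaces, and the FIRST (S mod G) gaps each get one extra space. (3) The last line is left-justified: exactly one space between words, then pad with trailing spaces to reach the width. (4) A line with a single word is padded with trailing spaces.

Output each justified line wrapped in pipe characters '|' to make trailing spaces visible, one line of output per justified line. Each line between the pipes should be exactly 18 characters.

Line 1: ['purple', 'two', 'letter'] (min_width=17, slack=1)
Line 2: ['fire', 'violin'] (min_width=11, slack=7)
Line 3: ['mountain', 'table', 'or'] (min_width=17, slack=1)
Line 4: ['guitar', 'machine'] (min_width=14, slack=4)
Line 5: ['high', 'dolphin'] (min_width=12, slack=6)
Line 6: ['capture', 'problem'] (min_width=15, slack=3)
Line 7: ['bedroom', 'knife'] (min_width=13, slack=5)
Line 8: ['elephant', 'program'] (min_width=16, slack=2)

Answer: |purple  two letter|
|fire        violin|
|mountain  table or|
|guitar     machine|
|high       dolphin|
|capture    problem|
|bedroom      knife|
|elephant program  |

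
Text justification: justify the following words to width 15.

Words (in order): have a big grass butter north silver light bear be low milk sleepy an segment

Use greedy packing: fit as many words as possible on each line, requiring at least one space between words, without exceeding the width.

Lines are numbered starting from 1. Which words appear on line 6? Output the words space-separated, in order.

Answer: an segment

Derivation:
Line 1: ['have', 'a', 'big'] (min_width=10, slack=5)
Line 2: ['grass', 'butter'] (min_width=12, slack=3)
Line 3: ['north', 'silver'] (min_width=12, slack=3)
Line 4: ['light', 'bear', 'be'] (min_width=13, slack=2)
Line 5: ['low', 'milk', 'sleepy'] (min_width=15, slack=0)
Line 6: ['an', 'segment'] (min_width=10, slack=5)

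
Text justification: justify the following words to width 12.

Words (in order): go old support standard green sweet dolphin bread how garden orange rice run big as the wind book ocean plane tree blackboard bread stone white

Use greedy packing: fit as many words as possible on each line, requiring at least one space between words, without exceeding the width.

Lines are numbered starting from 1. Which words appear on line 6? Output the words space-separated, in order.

Line 1: ['go', 'old'] (min_width=6, slack=6)
Line 2: ['support'] (min_width=7, slack=5)
Line 3: ['standard'] (min_width=8, slack=4)
Line 4: ['green', 'sweet'] (min_width=11, slack=1)
Line 5: ['dolphin'] (min_width=7, slack=5)
Line 6: ['bread', 'how'] (min_width=9, slack=3)
Line 7: ['garden'] (min_width=6, slack=6)
Line 8: ['orange', 'rice'] (min_width=11, slack=1)
Line 9: ['run', 'big', 'as'] (min_width=10, slack=2)
Line 10: ['the', 'wind'] (min_width=8, slack=4)
Line 11: ['book', 'ocean'] (min_width=10, slack=2)
Line 12: ['plane', 'tree'] (min_width=10, slack=2)
Line 13: ['blackboard'] (min_width=10, slack=2)
Line 14: ['bread', 'stone'] (min_width=11, slack=1)
Line 15: ['white'] (min_width=5, slack=7)

Answer: bread how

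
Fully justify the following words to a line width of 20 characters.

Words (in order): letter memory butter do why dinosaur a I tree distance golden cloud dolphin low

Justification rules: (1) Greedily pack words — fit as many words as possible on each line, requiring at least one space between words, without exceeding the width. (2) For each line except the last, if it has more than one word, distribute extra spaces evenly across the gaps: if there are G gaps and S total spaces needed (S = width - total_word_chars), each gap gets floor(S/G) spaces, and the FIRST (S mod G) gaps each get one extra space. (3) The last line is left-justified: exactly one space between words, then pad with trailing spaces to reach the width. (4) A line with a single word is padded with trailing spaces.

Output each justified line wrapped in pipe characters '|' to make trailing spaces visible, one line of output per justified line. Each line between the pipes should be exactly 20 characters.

Line 1: ['letter', 'memory', 'butter'] (min_width=20, slack=0)
Line 2: ['do', 'why', 'dinosaur', 'a', 'I'] (min_width=19, slack=1)
Line 3: ['tree', 'distance', 'golden'] (min_width=20, slack=0)
Line 4: ['cloud', 'dolphin', 'low'] (min_width=17, slack=3)

Answer: |letter memory butter|
|do  why dinosaur a I|
|tree distance golden|
|cloud dolphin low   |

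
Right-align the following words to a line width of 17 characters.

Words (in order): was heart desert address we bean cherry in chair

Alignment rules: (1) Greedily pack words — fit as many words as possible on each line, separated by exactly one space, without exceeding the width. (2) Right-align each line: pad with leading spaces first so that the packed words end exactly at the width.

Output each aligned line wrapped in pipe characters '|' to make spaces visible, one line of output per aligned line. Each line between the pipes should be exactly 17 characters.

Answer: | was heart desert|
|  address we bean|
|  cherry in chair|

Derivation:
Line 1: ['was', 'heart', 'desert'] (min_width=16, slack=1)
Line 2: ['address', 'we', 'bean'] (min_width=15, slack=2)
Line 3: ['cherry', 'in', 'chair'] (min_width=15, slack=2)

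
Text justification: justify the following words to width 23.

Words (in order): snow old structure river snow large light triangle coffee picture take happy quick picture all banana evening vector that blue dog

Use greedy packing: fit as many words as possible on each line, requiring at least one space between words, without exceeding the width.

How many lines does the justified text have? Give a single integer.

Line 1: ['snow', 'old', 'structure'] (min_width=18, slack=5)
Line 2: ['river', 'snow', 'large', 'light'] (min_width=22, slack=1)
Line 3: ['triangle', 'coffee', 'picture'] (min_width=23, slack=0)
Line 4: ['take', 'happy', 'quick'] (min_width=16, slack=7)
Line 5: ['picture', 'all', 'banana'] (min_width=18, slack=5)
Line 6: ['evening', 'vector', 'that'] (min_width=19, slack=4)
Line 7: ['blue', 'dog'] (min_width=8, slack=15)
Total lines: 7

Answer: 7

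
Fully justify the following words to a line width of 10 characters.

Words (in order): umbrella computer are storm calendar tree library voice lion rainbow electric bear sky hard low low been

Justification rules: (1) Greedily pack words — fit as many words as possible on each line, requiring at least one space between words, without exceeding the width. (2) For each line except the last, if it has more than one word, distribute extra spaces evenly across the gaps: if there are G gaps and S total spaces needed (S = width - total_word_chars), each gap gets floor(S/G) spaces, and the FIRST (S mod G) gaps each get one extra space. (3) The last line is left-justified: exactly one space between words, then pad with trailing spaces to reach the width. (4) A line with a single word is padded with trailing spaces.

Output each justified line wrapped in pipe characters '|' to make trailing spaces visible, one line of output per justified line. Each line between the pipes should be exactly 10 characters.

Line 1: ['umbrella'] (min_width=8, slack=2)
Line 2: ['computer'] (min_width=8, slack=2)
Line 3: ['are', 'storm'] (min_width=9, slack=1)
Line 4: ['calendar'] (min_width=8, slack=2)
Line 5: ['tree'] (min_width=4, slack=6)
Line 6: ['library'] (min_width=7, slack=3)
Line 7: ['voice', 'lion'] (min_width=10, slack=0)
Line 8: ['rainbow'] (min_width=7, slack=3)
Line 9: ['electric'] (min_width=8, slack=2)
Line 10: ['bear', 'sky'] (min_width=8, slack=2)
Line 11: ['hard', 'low'] (min_width=8, slack=2)
Line 12: ['low', 'been'] (min_width=8, slack=2)

Answer: |umbrella  |
|computer  |
|are  storm|
|calendar  |
|tree      |
|library   |
|voice lion|
|rainbow   |
|electric  |
|bear   sky|
|hard   low|
|low been  |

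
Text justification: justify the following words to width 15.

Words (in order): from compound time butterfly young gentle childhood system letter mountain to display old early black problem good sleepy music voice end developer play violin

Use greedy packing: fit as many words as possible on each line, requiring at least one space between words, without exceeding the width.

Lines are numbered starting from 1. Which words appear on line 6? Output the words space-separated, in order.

Answer: mountain to

Derivation:
Line 1: ['from', 'compound'] (min_width=13, slack=2)
Line 2: ['time', 'butterfly'] (min_width=14, slack=1)
Line 3: ['young', 'gentle'] (min_width=12, slack=3)
Line 4: ['childhood'] (min_width=9, slack=6)
Line 5: ['system', 'letter'] (min_width=13, slack=2)
Line 6: ['mountain', 'to'] (min_width=11, slack=4)
Line 7: ['display', 'old'] (min_width=11, slack=4)
Line 8: ['early', 'black'] (min_width=11, slack=4)
Line 9: ['problem', 'good'] (min_width=12, slack=3)
Line 10: ['sleepy', 'music'] (min_width=12, slack=3)
Line 11: ['voice', 'end'] (min_width=9, slack=6)
Line 12: ['developer', 'play'] (min_width=14, slack=1)
Line 13: ['violin'] (min_width=6, slack=9)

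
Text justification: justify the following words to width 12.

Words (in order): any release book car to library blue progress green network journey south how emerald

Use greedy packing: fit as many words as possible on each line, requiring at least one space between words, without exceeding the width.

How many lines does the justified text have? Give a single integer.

Answer: 9

Derivation:
Line 1: ['any', 'release'] (min_width=11, slack=1)
Line 2: ['book', 'car', 'to'] (min_width=11, slack=1)
Line 3: ['library', 'blue'] (min_width=12, slack=0)
Line 4: ['progress'] (min_width=8, slack=4)
Line 5: ['green'] (min_width=5, slack=7)
Line 6: ['network'] (min_width=7, slack=5)
Line 7: ['journey'] (min_width=7, slack=5)
Line 8: ['south', 'how'] (min_width=9, slack=3)
Line 9: ['emerald'] (min_width=7, slack=5)
Total lines: 9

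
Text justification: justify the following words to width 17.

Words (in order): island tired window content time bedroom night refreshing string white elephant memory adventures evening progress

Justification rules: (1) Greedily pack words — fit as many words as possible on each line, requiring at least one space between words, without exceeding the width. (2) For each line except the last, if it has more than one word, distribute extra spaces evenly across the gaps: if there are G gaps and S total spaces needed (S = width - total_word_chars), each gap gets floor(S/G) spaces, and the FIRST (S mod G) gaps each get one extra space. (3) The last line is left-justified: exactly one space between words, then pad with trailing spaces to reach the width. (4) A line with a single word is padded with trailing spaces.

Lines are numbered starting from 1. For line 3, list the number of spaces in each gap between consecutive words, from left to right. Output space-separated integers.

Answer: 6

Derivation:
Line 1: ['island', 'tired'] (min_width=12, slack=5)
Line 2: ['window', 'content'] (min_width=14, slack=3)
Line 3: ['time', 'bedroom'] (min_width=12, slack=5)
Line 4: ['night', 'refreshing'] (min_width=16, slack=1)
Line 5: ['string', 'white'] (min_width=12, slack=5)
Line 6: ['elephant', 'memory'] (min_width=15, slack=2)
Line 7: ['adventures'] (min_width=10, slack=7)
Line 8: ['evening', 'progress'] (min_width=16, slack=1)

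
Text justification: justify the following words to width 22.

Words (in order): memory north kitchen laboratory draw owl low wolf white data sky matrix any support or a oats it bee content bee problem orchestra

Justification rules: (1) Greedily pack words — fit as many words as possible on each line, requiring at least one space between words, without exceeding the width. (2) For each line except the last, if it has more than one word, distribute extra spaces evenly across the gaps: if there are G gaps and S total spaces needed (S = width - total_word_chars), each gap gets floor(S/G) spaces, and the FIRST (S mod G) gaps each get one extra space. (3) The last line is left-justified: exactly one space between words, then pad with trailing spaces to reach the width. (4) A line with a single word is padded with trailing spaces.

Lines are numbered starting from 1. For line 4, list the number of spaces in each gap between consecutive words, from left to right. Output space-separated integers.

Answer: 1 1 1

Derivation:
Line 1: ['memory', 'north', 'kitchen'] (min_width=20, slack=2)
Line 2: ['laboratory', 'draw', 'owl'] (min_width=19, slack=3)
Line 3: ['low', 'wolf', 'white', 'data'] (min_width=19, slack=3)
Line 4: ['sky', 'matrix', 'any', 'support'] (min_width=22, slack=0)
Line 5: ['or', 'a', 'oats', 'it', 'bee'] (min_width=16, slack=6)
Line 6: ['content', 'bee', 'problem'] (min_width=19, slack=3)
Line 7: ['orchestra'] (min_width=9, slack=13)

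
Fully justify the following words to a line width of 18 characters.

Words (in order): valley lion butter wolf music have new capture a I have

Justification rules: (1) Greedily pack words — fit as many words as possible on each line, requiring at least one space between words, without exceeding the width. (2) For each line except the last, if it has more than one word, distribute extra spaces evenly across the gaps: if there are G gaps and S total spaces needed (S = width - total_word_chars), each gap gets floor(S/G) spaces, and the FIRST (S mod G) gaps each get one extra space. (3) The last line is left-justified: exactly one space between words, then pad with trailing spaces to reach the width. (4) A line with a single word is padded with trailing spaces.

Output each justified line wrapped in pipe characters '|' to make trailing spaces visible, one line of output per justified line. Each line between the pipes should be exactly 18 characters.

Line 1: ['valley', 'lion', 'butter'] (min_width=18, slack=0)
Line 2: ['wolf', 'music', 'have'] (min_width=15, slack=3)
Line 3: ['new', 'capture', 'a', 'I'] (min_width=15, slack=3)
Line 4: ['have'] (min_width=4, slack=14)

Answer: |valley lion butter|
|wolf   music  have|
|new  capture  a  I|
|have              |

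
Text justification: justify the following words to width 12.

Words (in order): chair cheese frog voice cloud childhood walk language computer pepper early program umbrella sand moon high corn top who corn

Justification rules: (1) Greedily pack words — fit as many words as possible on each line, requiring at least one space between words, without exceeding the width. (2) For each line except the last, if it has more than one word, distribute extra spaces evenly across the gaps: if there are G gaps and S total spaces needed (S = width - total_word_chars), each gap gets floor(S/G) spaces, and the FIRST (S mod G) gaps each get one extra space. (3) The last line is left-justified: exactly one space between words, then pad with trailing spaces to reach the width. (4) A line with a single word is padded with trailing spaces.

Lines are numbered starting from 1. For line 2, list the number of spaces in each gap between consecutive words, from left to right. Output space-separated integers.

Line 1: ['chair', 'cheese'] (min_width=12, slack=0)
Line 2: ['frog', 'voice'] (min_width=10, slack=2)
Line 3: ['cloud'] (min_width=5, slack=7)
Line 4: ['childhood'] (min_width=9, slack=3)
Line 5: ['walk'] (min_width=4, slack=8)
Line 6: ['language'] (min_width=8, slack=4)
Line 7: ['computer'] (min_width=8, slack=4)
Line 8: ['pepper', 'early'] (min_width=12, slack=0)
Line 9: ['program'] (min_width=7, slack=5)
Line 10: ['umbrella'] (min_width=8, slack=4)
Line 11: ['sand', 'moon'] (min_width=9, slack=3)
Line 12: ['high', 'corn'] (min_width=9, slack=3)
Line 13: ['top', 'who', 'corn'] (min_width=12, slack=0)

Answer: 3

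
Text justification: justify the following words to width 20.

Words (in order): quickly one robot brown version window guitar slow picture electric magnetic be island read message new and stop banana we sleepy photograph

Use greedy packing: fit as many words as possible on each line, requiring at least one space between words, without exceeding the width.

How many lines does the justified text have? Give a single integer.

Line 1: ['quickly', 'one', 'robot'] (min_width=17, slack=3)
Line 2: ['brown', 'version', 'window'] (min_width=20, slack=0)
Line 3: ['guitar', 'slow', 'picture'] (min_width=19, slack=1)
Line 4: ['electric', 'magnetic', 'be'] (min_width=20, slack=0)
Line 5: ['island', 'read', 'message'] (min_width=19, slack=1)
Line 6: ['new', 'and', 'stop', 'banana'] (min_width=19, slack=1)
Line 7: ['we', 'sleepy', 'photograph'] (min_width=20, slack=0)
Total lines: 7

Answer: 7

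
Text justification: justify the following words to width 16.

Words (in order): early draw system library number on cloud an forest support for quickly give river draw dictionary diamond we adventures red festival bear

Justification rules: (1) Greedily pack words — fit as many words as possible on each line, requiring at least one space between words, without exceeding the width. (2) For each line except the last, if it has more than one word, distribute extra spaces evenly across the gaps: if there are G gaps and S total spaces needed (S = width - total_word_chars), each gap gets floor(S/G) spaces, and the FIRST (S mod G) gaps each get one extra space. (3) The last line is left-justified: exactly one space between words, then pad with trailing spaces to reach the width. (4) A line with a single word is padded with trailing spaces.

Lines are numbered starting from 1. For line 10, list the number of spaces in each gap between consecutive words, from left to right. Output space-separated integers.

Line 1: ['early', 'draw'] (min_width=10, slack=6)
Line 2: ['system', 'library'] (min_width=14, slack=2)
Line 3: ['number', 'on', 'cloud'] (min_width=15, slack=1)
Line 4: ['an', 'forest'] (min_width=9, slack=7)
Line 5: ['support', 'for'] (min_width=11, slack=5)
Line 6: ['quickly', 'give'] (min_width=12, slack=4)
Line 7: ['river', 'draw'] (min_width=10, slack=6)
Line 8: ['dictionary'] (min_width=10, slack=6)
Line 9: ['diamond', 'we'] (min_width=10, slack=6)
Line 10: ['adventures', 'red'] (min_width=14, slack=2)
Line 11: ['festival', 'bear'] (min_width=13, slack=3)

Answer: 3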